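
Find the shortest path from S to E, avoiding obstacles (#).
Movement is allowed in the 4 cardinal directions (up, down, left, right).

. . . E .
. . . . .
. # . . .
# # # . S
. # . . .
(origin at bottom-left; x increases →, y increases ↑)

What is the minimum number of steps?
4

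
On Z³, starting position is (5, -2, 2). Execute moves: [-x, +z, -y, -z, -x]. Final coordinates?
(3, -3, 2)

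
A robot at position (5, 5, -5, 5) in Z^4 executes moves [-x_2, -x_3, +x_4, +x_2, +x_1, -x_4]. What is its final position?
(6, 5, -6, 5)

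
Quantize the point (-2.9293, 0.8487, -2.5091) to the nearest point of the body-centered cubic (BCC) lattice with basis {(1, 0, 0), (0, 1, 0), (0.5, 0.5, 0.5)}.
(-3, 1, -3)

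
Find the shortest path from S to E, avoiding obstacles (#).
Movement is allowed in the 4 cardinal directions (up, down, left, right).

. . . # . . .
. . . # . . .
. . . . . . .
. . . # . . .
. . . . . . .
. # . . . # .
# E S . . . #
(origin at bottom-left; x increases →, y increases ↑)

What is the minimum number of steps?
1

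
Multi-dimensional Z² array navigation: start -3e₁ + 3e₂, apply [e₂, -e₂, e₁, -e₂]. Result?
(-2, 2)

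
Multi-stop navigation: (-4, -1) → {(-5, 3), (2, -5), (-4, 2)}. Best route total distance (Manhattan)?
20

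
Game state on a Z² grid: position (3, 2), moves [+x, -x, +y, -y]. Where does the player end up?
(3, 2)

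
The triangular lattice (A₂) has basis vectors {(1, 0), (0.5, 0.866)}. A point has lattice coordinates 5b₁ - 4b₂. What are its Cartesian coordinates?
(3, -3.464)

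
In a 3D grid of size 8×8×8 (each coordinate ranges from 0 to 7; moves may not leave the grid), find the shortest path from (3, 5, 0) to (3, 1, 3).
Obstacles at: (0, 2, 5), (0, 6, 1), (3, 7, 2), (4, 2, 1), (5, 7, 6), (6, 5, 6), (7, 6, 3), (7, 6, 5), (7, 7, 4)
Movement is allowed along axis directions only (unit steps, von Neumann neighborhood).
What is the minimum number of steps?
7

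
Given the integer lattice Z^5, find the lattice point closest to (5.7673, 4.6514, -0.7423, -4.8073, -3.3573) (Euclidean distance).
(6, 5, -1, -5, -3)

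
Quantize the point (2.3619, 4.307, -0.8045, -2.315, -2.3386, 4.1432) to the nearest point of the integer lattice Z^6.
(2, 4, -1, -2, -2, 4)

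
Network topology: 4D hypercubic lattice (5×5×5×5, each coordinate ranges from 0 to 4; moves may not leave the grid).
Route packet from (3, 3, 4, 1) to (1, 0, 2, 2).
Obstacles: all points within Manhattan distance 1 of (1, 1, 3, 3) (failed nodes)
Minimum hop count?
8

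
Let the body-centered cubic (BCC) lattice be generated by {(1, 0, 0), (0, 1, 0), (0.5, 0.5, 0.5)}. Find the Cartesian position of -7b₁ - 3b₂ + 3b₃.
(-5.5, -1.5, 1.5)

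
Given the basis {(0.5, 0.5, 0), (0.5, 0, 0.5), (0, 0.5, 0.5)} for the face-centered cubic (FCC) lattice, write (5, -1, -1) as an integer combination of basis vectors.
5b₁ + 5b₂ - 7b₃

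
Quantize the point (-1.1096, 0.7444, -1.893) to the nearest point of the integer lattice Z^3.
(-1, 1, -2)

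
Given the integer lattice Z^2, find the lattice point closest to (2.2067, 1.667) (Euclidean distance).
(2, 2)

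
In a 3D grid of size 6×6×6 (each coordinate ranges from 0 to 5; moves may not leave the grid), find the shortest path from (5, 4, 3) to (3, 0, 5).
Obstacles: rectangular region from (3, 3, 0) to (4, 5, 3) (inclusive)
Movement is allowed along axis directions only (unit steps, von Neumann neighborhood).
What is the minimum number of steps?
8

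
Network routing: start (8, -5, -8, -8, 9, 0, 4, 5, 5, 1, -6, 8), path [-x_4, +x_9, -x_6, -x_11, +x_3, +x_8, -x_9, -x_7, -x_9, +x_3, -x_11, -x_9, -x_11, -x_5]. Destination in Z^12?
(8, -5, -6, -9, 8, -1, 3, 6, 3, 1, -9, 8)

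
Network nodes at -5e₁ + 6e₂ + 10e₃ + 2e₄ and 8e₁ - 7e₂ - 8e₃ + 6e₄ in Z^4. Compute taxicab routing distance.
48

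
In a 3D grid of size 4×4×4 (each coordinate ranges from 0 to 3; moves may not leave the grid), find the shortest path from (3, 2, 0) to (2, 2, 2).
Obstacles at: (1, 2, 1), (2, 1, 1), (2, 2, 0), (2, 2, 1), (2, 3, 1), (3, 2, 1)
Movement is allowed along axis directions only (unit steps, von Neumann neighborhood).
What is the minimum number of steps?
5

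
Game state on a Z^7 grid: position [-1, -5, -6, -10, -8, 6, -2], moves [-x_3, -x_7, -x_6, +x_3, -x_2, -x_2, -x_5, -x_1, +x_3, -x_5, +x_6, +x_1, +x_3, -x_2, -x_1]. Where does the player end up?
(-2, -8, -4, -10, -10, 6, -3)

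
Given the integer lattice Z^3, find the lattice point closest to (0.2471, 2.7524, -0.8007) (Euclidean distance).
(0, 3, -1)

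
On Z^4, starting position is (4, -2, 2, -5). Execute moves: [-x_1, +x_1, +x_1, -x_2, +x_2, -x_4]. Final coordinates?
(5, -2, 2, -6)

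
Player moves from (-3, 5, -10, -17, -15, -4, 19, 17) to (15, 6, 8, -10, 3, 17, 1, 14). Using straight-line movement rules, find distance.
42.3792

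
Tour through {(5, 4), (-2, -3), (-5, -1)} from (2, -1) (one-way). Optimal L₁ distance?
26
(one optimal route: (2, -1) → (-2, -3) → (-5, -1) → (5, 4))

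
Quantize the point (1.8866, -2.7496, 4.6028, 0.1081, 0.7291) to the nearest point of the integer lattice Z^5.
(2, -3, 5, 0, 1)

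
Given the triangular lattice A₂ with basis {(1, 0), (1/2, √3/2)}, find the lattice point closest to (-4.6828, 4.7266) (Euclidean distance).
(-4.5, 4.33)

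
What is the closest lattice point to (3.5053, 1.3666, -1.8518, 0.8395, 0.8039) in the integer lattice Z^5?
(4, 1, -2, 1, 1)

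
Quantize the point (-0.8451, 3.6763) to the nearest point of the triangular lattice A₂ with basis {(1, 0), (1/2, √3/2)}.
(-1, 3.464)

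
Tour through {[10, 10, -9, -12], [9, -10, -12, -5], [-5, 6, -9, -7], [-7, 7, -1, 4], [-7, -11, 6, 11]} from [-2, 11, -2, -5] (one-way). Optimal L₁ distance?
147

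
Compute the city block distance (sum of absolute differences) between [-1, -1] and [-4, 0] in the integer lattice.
4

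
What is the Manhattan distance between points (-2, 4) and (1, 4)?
3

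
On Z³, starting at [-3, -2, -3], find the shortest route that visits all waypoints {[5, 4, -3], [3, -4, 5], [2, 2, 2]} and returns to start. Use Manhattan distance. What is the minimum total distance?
50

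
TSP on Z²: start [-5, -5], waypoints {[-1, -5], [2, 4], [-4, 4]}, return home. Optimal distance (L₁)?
32
(one optimal route: (-5, -5) → (-1, -5) → (2, 4) → (-4, 4) → (-5, -5))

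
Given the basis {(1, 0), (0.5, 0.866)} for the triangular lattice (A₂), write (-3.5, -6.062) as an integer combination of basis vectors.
-7b₂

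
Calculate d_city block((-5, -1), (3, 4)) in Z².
13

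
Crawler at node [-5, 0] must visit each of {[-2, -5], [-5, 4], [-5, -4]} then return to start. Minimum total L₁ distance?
24
(one optimal route: (-5, 0) → (-2, -5) → (-5, -4) → (-5, 4) → (-5, 0))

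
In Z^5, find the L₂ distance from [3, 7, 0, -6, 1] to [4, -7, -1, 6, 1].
18.4932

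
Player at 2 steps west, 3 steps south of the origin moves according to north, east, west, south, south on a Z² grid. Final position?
(-2, -4)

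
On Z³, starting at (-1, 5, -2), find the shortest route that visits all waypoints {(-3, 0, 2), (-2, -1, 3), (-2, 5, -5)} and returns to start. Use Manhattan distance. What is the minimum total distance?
32
(one optimal route: (-1, 5, -2) → (-3, 0, 2) → (-2, -1, 3) → (-2, 5, -5) → (-1, 5, -2))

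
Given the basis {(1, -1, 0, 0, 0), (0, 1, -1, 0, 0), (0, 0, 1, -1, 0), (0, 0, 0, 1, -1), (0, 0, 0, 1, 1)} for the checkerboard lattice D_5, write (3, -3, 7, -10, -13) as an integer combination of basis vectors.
3b₁ + 7b₃ + 5b₄ - 8b₅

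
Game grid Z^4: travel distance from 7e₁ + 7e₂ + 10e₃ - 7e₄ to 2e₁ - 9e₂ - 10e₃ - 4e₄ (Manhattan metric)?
44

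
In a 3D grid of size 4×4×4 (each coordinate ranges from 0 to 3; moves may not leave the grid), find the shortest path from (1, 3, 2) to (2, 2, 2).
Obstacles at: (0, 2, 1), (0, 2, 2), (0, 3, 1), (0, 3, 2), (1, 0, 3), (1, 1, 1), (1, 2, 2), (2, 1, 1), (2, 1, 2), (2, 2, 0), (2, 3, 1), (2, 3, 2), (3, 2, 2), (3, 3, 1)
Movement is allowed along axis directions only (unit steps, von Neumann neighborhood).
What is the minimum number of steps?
4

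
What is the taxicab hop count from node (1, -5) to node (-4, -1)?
9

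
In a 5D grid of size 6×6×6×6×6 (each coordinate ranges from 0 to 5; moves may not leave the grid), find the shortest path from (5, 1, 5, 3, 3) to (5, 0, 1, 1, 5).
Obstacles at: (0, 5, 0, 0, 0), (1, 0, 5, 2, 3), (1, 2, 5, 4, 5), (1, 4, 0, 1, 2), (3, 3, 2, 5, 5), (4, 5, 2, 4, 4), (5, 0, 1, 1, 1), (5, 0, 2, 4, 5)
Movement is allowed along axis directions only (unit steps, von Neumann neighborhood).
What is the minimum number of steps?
9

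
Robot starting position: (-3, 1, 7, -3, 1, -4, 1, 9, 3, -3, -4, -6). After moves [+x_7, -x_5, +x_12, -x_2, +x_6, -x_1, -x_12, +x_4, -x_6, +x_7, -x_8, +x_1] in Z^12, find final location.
(-3, 0, 7, -2, 0, -4, 3, 8, 3, -3, -4, -6)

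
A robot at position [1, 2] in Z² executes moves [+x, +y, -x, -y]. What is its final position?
(1, 2)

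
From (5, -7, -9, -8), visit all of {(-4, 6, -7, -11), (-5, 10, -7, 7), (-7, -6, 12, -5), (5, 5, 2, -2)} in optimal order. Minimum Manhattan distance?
119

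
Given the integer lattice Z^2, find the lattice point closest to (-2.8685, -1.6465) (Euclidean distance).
(-3, -2)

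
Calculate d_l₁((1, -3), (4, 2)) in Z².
8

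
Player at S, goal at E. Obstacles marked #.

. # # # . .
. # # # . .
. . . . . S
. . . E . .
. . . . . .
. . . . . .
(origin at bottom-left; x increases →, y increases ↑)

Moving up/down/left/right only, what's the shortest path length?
3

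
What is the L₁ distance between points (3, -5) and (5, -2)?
5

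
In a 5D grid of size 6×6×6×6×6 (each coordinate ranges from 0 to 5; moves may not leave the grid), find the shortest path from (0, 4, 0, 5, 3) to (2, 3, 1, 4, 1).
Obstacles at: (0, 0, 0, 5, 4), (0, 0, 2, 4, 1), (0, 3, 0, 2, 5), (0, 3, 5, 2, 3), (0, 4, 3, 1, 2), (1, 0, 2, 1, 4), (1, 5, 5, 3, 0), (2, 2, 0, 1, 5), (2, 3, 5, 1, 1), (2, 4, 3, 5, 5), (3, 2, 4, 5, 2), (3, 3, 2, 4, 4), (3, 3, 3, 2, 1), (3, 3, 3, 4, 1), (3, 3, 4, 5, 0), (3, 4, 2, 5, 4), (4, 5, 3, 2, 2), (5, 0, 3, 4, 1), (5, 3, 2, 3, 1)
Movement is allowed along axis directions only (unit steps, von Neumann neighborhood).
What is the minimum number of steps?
7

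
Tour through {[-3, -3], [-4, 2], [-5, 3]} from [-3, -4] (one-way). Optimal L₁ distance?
9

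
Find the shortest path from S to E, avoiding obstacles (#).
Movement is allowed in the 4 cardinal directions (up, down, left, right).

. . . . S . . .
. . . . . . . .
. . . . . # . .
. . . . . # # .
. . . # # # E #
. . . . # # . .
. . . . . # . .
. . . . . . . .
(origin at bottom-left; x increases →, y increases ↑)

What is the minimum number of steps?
16
(one shortest path: (4, 7) → (3, 7) → (2, 7) → (2, 6) → (2, 5) → (2, 4) → (2, 3) → (2, 2) → (3, 2) → (3, 1) → (4, 1) → (4, 0) → (5, 0) → (6, 0) → (6, 1) → (6, 2) → (6, 3))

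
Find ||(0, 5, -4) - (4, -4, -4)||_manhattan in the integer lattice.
13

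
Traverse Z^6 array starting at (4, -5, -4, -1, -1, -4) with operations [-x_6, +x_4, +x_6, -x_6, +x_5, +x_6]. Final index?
(4, -5, -4, 0, 0, -4)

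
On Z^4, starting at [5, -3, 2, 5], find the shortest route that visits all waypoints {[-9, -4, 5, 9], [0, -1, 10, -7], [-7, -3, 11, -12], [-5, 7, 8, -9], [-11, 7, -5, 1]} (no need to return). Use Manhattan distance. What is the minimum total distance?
113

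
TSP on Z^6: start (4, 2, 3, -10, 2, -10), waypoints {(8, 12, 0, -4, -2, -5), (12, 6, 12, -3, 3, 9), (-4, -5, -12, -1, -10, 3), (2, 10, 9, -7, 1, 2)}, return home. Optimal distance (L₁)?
226
(one optimal route: (4, 2, 3, -10, 2, -10) → (8, 12, 0, -4, -2, -5) → (-4, -5, -12, -1, -10, 3) → (12, 6, 12, -3, 3, 9) → (2, 10, 9, -7, 1, 2) → (4, 2, 3, -10, 2, -10))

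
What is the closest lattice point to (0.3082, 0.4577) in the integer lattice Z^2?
(0, 0)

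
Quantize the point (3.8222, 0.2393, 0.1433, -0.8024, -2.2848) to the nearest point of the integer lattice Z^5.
(4, 0, 0, -1, -2)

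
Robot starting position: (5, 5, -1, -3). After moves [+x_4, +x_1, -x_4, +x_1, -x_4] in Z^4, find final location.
(7, 5, -1, -4)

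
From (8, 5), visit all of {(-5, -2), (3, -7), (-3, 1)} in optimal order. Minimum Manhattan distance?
33
(one optimal route: (8, 5) → (-3, 1) → (-5, -2) → (3, -7))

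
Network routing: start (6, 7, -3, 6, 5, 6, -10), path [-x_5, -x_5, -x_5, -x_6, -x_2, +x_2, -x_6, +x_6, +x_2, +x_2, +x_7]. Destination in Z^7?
(6, 9, -3, 6, 2, 5, -9)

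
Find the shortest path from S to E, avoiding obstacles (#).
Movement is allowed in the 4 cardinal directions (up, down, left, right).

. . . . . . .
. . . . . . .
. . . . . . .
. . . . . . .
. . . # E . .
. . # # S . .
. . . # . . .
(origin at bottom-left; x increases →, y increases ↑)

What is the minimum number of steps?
1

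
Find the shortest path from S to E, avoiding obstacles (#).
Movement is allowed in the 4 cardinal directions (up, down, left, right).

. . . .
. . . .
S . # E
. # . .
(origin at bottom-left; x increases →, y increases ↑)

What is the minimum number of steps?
5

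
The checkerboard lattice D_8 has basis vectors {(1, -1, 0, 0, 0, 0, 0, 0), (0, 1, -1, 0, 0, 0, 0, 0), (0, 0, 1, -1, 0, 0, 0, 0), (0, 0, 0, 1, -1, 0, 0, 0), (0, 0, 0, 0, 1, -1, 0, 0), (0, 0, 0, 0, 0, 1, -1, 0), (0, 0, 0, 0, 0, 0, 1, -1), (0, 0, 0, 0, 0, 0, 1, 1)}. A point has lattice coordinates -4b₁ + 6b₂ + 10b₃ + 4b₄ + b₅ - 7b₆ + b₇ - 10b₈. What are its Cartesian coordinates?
(-4, 10, 4, -6, -3, -8, -2, -11)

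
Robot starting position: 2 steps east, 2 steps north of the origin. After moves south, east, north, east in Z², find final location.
(4, 2)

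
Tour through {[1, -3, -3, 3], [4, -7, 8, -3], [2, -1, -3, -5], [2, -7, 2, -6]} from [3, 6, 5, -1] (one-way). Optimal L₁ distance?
53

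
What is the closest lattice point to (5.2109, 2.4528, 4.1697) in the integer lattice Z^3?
(5, 2, 4)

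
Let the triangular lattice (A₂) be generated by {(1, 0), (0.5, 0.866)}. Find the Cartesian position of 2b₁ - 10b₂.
(-3, -8.66)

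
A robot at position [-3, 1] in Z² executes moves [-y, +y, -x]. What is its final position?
(-4, 1)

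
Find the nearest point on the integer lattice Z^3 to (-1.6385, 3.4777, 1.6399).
(-2, 3, 2)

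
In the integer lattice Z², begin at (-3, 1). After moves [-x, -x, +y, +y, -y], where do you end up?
(-5, 2)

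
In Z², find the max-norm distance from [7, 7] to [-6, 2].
13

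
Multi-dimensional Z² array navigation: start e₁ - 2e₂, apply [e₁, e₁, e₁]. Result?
(4, -2)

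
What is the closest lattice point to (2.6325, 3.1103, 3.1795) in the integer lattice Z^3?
(3, 3, 3)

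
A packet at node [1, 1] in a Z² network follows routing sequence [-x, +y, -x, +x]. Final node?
(0, 2)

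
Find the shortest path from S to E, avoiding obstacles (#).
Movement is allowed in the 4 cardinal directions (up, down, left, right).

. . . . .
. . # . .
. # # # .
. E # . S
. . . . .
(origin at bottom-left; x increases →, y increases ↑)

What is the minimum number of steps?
5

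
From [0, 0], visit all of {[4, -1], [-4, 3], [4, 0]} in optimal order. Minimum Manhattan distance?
17
(one optimal route: (0, 0) → (4, -1) → (4, 0) → (-4, 3))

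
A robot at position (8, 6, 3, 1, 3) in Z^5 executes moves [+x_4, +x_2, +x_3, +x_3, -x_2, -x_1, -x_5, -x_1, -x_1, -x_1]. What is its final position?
(4, 6, 5, 2, 2)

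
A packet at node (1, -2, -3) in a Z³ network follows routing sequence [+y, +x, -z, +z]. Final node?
(2, -1, -3)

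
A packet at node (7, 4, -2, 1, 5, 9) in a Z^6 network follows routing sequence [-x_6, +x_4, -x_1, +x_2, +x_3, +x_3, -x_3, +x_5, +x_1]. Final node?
(7, 5, -1, 2, 6, 8)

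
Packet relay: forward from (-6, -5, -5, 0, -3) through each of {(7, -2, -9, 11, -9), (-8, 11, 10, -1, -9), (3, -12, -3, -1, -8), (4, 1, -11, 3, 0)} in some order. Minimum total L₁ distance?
134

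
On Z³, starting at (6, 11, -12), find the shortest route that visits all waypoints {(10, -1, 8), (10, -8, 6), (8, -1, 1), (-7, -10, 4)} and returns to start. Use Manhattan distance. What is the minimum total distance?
116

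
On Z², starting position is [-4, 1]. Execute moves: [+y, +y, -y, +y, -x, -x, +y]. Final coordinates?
(-6, 4)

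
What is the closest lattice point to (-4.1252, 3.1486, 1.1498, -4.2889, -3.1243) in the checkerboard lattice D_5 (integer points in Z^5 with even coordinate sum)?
(-4, 3, 1, -5, -3)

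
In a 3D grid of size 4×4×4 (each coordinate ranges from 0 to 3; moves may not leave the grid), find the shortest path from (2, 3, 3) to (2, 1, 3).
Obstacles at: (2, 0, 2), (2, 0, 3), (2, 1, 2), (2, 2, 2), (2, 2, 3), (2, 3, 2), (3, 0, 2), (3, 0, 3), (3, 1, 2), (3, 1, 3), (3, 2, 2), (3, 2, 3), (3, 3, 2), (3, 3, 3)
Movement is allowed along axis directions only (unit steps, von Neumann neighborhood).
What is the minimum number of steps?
4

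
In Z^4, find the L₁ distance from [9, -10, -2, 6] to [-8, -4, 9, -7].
47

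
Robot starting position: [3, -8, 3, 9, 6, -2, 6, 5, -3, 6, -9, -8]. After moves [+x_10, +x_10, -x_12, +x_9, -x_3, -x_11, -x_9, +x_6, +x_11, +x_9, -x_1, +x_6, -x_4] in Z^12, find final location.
(2, -8, 2, 8, 6, 0, 6, 5, -2, 8, -9, -9)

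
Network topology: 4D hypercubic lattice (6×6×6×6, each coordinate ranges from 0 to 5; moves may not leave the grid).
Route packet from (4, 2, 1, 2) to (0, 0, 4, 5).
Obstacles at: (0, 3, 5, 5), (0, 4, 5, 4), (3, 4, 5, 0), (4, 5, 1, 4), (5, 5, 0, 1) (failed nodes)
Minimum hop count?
12
(one shortest path: (4, 2, 1, 2) → (3, 2, 1, 2) → (2, 2, 1, 2) → (1, 2, 1, 2) → (0, 2, 1, 2) → (0, 1, 1, 2) → (0, 0, 1, 2) → (0, 0, 2, 2) → (0, 0, 3, 2) → (0, 0, 4, 2) → (0, 0, 4, 3) → (0, 0, 4, 4) → (0, 0, 4, 5))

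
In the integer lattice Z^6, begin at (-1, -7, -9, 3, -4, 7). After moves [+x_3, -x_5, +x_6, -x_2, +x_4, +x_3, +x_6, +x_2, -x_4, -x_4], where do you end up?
(-1, -7, -7, 2, -5, 9)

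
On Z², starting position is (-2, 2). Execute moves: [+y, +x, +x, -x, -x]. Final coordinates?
(-2, 3)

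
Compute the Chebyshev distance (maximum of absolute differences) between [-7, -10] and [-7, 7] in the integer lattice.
17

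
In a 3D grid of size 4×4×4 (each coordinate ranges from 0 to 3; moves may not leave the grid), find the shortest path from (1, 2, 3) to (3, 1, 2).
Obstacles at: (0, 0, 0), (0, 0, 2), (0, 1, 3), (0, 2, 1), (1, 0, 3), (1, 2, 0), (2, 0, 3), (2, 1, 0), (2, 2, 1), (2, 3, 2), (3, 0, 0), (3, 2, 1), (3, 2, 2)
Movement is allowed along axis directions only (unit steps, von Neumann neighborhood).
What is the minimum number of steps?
4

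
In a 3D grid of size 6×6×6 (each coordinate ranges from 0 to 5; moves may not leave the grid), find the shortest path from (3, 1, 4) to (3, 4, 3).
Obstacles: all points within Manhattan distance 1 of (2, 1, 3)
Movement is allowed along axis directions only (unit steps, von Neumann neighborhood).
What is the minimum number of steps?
4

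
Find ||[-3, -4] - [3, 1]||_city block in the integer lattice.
11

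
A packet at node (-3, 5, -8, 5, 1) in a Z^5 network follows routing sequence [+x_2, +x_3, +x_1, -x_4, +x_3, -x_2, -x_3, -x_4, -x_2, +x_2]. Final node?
(-2, 5, -7, 3, 1)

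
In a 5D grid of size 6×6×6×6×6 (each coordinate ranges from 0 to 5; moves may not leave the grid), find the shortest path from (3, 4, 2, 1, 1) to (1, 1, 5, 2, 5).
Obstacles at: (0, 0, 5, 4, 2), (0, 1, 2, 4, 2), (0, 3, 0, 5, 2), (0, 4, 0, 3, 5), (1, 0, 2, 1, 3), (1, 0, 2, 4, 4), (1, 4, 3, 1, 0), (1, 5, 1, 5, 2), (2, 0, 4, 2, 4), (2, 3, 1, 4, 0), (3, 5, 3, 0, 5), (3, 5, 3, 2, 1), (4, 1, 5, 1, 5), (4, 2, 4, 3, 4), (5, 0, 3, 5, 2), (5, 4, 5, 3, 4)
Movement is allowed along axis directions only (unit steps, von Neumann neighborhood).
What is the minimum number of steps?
13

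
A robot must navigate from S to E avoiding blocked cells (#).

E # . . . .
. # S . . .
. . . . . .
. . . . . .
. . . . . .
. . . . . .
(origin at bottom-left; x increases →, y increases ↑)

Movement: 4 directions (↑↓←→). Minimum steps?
5
(one shortest path: (2, 4) → (2, 3) → (1, 3) → (0, 3) → (0, 4) → (0, 5))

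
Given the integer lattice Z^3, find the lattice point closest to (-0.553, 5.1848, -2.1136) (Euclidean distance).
(-1, 5, -2)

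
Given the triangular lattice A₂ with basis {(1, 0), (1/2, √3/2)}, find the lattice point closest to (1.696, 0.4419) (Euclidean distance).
(1.5, 0.866)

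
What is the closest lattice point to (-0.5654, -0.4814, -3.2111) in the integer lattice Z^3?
(-1, 0, -3)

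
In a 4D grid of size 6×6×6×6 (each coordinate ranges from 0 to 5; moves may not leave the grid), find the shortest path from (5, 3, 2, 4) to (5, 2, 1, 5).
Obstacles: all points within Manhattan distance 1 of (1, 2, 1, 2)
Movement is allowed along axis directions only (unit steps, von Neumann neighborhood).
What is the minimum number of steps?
3
(one shortest path: (5, 3, 2, 4) → (5, 2, 2, 4) → (5, 2, 1, 4) → (5, 2, 1, 5))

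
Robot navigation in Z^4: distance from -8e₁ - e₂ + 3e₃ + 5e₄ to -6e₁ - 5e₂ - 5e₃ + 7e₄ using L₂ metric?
9.38083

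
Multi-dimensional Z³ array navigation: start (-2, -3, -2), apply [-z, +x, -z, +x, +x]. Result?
(1, -3, -4)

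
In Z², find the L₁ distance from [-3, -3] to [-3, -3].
0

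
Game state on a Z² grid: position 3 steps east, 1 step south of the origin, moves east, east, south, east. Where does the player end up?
(6, -2)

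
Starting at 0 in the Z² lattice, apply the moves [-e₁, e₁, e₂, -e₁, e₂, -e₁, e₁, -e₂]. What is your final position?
(-1, 1)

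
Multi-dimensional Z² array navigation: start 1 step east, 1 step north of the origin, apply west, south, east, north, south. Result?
(1, 0)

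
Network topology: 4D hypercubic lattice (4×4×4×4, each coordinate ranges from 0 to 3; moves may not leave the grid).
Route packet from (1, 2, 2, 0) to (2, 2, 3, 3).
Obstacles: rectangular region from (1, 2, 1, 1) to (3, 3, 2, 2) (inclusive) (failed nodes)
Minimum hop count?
5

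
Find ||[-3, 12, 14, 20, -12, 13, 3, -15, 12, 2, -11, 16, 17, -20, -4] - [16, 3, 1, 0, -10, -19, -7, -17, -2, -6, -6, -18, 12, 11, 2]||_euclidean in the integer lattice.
67.8675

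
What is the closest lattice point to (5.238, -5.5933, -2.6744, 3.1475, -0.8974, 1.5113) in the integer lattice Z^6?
(5, -6, -3, 3, -1, 2)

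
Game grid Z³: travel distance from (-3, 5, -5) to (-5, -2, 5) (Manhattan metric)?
19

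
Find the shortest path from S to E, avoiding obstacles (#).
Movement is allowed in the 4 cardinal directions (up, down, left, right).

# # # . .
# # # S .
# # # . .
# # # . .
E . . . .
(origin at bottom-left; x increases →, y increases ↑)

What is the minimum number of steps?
6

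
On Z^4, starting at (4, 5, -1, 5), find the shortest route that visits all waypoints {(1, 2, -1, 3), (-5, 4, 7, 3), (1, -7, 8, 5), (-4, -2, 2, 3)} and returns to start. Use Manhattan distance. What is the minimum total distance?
76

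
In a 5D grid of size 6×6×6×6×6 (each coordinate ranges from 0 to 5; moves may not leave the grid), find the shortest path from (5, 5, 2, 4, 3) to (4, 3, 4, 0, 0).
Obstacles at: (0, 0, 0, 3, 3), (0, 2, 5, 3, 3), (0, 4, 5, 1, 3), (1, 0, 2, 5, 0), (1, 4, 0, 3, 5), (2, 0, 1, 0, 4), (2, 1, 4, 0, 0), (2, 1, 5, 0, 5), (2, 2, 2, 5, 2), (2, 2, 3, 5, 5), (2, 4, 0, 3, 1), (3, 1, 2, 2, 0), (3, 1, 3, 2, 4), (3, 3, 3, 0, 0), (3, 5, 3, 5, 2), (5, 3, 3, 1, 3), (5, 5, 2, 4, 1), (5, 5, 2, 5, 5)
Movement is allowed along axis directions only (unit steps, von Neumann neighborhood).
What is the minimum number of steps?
12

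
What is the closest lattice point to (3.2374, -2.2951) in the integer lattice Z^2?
(3, -2)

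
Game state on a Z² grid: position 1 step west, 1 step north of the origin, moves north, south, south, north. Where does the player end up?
(-1, 1)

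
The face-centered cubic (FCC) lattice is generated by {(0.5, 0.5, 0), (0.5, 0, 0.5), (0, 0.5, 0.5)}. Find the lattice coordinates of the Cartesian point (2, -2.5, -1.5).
b₁ + 3b₂ - 6b₃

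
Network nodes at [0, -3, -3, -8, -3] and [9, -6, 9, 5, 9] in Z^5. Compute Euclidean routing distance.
23.388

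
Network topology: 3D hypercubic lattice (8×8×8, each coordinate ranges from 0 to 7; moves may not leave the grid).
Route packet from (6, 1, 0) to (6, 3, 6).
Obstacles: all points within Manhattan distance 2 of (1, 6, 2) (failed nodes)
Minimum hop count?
8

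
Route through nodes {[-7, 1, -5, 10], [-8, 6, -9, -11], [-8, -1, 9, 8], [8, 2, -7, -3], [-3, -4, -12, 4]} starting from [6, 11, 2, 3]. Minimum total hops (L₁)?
130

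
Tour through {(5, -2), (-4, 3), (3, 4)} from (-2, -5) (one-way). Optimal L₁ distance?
26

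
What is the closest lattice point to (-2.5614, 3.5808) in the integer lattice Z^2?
(-3, 4)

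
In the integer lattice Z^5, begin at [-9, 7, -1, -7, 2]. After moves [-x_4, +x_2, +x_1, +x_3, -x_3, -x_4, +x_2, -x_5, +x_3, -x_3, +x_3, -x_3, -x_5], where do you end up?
(-8, 9, -1, -9, 0)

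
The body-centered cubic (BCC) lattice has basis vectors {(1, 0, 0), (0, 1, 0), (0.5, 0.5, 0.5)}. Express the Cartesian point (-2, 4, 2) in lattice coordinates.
-4b₁ + 2b₂ + 4b₃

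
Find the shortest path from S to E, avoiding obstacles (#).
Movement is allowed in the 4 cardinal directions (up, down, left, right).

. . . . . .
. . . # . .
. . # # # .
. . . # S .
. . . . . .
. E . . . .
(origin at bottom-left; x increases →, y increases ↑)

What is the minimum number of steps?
5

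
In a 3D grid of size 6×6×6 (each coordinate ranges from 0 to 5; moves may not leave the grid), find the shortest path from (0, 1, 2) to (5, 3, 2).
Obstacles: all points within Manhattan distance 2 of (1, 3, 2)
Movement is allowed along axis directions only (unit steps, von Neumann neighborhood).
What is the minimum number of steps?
9
(one shortest path: (0, 1, 2) → (0, 0, 2) → (1, 0, 2) → (2, 0, 2) → (3, 0, 2) → (4, 0, 2) → (5, 0, 2) → (5, 1, 2) → (5, 2, 2) → (5, 3, 2))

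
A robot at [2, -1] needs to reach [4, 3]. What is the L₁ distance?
6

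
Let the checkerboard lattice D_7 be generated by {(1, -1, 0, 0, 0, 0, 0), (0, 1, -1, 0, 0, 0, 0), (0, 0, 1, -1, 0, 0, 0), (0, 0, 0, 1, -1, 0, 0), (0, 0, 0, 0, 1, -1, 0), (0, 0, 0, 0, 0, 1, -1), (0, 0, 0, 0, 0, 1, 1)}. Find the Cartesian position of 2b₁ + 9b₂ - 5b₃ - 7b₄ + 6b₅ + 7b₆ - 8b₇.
(2, 7, -14, -2, 13, -7, -15)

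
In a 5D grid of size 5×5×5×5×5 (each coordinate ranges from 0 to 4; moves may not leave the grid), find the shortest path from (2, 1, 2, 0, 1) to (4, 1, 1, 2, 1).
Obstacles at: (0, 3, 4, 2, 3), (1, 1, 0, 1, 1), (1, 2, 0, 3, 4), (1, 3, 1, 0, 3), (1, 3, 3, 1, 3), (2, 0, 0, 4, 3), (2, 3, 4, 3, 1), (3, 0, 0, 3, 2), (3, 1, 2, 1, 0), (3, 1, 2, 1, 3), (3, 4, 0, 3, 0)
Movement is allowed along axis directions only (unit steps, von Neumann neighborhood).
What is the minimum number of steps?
5
(one shortest path: (2, 1, 2, 0, 1) → (3, 1, 2, 0, 1) → (4, 1, 2, 0, 1) → (4, 1, 1, 0, 1) → (4, 1, 1, 1, 1) → (4, 1, 1, 2, 1))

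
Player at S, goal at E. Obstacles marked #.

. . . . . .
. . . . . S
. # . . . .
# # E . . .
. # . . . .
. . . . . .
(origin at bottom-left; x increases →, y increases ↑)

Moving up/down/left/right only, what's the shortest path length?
5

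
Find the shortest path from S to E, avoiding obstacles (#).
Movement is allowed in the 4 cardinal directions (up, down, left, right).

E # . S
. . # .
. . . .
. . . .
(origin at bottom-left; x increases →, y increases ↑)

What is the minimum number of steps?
7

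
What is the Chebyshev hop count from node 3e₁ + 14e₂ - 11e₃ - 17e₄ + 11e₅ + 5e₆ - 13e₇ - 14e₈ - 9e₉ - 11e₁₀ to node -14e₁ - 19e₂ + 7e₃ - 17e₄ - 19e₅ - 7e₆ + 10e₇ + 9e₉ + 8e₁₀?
33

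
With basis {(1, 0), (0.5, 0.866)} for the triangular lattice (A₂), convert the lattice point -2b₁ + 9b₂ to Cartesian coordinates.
(2.5, 7.794)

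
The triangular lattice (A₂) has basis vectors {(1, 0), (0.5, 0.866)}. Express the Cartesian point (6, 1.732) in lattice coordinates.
5b₁ + 2b₂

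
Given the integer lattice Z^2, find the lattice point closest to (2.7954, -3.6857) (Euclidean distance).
(3, -4)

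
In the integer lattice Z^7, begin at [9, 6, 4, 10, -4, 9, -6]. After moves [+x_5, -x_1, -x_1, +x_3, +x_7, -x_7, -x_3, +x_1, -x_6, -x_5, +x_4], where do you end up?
(8, 6, 4, 11, -4, 8, -6)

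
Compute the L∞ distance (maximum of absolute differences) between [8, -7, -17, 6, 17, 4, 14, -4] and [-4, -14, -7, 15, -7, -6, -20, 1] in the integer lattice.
34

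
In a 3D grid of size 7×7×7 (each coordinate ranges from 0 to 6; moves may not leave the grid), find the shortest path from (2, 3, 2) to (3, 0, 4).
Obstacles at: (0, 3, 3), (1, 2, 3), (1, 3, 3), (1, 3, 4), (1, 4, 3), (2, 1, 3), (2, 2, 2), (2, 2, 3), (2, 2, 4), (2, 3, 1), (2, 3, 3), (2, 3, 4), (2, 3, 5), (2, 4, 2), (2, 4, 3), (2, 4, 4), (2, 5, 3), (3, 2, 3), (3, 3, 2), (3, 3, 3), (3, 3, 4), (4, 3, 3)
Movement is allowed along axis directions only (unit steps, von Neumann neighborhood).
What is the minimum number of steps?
8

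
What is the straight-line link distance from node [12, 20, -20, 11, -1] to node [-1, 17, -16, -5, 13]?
25.4165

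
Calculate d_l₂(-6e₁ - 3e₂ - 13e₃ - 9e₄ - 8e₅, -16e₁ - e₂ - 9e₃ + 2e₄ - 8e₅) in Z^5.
15.5242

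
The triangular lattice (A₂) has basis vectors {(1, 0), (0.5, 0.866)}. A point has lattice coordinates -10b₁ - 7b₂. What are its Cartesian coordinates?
(-13.5, -6.062)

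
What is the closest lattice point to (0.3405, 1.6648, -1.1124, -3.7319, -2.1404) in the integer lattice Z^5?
(0, 2, -1, -4, -2)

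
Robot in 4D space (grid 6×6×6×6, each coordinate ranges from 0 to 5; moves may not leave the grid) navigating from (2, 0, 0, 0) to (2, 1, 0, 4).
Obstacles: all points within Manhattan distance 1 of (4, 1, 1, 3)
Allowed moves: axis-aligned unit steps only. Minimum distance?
5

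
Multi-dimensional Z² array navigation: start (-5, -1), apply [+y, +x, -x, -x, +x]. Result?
(-5, 0)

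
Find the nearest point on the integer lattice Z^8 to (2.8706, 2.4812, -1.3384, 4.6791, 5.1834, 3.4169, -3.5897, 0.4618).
(3, 2, -1, 5, 5, 3, -4, 0)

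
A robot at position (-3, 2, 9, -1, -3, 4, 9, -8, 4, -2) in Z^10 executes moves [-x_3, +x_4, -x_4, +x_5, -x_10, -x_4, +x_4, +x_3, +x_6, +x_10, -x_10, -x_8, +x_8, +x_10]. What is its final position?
(-3, 2, 9, -1, -2, 5, 9, -8, 4, -2)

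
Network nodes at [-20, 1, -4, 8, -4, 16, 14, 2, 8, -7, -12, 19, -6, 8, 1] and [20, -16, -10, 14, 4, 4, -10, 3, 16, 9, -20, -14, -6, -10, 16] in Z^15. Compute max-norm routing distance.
40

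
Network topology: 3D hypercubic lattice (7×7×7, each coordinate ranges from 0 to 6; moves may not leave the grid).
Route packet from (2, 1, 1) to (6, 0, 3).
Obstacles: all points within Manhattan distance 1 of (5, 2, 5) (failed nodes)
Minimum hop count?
7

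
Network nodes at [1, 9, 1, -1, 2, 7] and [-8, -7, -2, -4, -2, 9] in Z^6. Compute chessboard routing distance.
16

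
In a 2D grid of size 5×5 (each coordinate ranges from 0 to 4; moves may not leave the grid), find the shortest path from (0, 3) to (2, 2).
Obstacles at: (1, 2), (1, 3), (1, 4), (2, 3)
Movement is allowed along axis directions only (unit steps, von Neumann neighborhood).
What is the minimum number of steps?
5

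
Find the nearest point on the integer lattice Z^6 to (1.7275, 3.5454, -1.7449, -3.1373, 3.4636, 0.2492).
(2, 4, -2, -3, 3, 0)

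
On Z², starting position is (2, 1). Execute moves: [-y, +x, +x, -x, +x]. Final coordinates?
(4, 0)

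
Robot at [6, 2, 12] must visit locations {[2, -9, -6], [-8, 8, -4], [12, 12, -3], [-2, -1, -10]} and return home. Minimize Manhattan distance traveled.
126
(one optimal route: (6, 2, 12) → (2, -9, -6) → (-2, -1, -10) → (-8, 8, -4) → (12, 12, -3) → (6, 2, 12))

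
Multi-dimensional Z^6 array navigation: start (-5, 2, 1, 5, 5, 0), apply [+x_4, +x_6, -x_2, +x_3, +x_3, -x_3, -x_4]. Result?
(-5, 1, 2, 5, 5, 1)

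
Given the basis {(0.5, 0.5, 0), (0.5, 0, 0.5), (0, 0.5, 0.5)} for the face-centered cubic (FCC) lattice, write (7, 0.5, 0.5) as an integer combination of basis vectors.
7b₁ + 7b₂ - 6b₃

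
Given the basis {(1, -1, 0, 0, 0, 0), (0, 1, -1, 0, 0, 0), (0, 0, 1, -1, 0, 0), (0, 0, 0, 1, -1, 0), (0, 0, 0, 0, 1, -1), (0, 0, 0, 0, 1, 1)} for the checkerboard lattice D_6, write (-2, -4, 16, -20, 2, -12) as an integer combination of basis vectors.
-2b₁ - 6b₂ + 10b₃ - 10b₄ + 2b₅ - 10b₆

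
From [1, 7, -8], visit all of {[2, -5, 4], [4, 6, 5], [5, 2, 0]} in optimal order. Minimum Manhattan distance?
41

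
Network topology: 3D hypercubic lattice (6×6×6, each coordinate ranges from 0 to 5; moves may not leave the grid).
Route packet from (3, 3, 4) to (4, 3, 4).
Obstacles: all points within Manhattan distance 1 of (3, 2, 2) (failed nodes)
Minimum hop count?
1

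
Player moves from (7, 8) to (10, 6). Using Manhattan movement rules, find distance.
5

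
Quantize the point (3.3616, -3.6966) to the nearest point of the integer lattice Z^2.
(3, -4)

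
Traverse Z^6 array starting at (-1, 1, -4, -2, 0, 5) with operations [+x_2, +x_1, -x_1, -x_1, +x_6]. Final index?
(-2, 2, -4, -2, 0, 6)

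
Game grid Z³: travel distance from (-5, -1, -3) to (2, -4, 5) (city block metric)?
18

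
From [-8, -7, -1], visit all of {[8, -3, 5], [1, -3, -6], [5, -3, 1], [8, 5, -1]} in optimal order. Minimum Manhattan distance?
50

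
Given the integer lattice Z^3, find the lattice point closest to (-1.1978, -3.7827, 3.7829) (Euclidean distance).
(-1, -4, 4)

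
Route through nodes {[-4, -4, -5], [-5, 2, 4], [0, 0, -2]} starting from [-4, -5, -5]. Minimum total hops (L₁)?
25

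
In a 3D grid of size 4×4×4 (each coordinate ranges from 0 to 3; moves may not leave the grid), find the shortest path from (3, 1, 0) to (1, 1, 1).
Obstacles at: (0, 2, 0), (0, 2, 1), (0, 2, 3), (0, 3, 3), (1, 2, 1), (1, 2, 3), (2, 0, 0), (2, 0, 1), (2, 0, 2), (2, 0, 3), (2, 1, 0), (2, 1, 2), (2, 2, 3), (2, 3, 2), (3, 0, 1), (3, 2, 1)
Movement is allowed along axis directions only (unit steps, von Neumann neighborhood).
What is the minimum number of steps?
3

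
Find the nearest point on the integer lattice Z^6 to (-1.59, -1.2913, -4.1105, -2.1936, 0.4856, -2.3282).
(-2, -1, -4, -2, 0, -2)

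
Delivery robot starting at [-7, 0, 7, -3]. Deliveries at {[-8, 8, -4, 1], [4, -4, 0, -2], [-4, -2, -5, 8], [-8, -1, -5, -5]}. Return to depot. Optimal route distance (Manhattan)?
102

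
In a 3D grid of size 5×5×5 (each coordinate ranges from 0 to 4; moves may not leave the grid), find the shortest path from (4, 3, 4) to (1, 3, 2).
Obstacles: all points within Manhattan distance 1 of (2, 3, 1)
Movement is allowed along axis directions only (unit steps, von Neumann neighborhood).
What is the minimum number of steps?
5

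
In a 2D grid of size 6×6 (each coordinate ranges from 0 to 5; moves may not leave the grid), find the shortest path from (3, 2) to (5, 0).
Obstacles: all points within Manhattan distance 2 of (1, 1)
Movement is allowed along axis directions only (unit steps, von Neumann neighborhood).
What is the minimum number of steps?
4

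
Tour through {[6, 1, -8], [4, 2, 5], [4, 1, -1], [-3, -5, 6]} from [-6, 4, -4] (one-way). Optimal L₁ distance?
50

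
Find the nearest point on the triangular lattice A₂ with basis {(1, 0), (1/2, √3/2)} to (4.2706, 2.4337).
(4.5, 2.598)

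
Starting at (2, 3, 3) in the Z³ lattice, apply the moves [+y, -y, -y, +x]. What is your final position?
(3, 2, 3)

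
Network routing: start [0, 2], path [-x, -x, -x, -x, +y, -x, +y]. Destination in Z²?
(-5, 4)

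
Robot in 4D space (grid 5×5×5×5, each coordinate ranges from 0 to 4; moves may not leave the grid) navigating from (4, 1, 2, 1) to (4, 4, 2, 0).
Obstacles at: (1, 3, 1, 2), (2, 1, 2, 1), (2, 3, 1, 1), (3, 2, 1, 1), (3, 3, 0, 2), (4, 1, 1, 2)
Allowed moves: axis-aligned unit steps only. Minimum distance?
4
(one shortest path: (4, 1, 2, 1) → (4, 2, 2, 1) → (4, 3, 2, 1) → (4, 4, 2, 1) → (4, 4, 2, 0))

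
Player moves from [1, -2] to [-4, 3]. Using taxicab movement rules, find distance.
10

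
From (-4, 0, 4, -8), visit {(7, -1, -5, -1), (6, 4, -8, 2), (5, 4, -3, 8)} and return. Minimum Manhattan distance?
88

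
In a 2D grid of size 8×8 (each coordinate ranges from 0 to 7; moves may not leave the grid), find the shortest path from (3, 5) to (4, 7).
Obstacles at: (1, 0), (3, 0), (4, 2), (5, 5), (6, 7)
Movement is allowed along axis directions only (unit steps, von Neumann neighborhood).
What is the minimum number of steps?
3
(one shortest path: (3, 5) → (4, 5) → (4, 6) → (4, 7))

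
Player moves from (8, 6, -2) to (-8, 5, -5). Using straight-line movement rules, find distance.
16.3095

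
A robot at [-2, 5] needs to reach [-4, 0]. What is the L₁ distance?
7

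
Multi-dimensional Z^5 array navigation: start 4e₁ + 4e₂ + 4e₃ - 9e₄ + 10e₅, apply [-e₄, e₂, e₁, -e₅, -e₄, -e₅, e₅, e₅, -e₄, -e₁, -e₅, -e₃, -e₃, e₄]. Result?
(4, 5, 2, -11, 9)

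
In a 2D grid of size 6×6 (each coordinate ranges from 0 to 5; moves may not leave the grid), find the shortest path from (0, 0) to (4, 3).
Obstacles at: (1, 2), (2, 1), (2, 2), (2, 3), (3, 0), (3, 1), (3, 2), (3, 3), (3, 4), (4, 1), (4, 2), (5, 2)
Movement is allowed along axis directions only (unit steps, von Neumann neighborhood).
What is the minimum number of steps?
11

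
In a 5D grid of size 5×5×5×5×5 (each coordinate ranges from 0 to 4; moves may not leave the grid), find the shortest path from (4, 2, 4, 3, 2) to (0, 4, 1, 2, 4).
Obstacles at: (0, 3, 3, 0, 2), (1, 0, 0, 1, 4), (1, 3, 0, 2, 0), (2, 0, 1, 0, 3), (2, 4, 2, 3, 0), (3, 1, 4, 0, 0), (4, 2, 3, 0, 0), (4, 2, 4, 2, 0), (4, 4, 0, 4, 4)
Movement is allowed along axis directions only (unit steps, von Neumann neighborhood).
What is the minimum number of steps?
12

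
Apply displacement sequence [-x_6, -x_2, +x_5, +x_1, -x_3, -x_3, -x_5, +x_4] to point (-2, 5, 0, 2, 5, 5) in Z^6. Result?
(-1, 4, -2, 3, 5, 4)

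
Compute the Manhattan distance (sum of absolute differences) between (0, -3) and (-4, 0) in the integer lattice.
7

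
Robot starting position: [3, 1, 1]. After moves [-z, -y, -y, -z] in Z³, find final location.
(3, -1, -1)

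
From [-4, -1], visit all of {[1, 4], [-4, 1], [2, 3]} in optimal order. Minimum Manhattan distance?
12
(one optimal route: (-4, -1) → (-4, 1) → (1, 4) → (2, 3))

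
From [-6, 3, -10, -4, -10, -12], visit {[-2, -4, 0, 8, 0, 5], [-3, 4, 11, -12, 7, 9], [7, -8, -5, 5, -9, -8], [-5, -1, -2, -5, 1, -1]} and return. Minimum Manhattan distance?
216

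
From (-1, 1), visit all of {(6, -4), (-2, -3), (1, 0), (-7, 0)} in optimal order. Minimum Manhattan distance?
28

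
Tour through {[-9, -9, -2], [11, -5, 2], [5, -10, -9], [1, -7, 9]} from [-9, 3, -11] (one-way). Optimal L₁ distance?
84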